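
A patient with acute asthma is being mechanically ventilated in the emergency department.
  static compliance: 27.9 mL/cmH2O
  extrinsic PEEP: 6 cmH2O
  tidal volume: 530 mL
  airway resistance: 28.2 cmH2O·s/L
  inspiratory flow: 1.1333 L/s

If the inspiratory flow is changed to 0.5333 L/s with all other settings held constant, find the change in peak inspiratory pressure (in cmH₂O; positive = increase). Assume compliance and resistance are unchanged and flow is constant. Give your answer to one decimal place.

-16.9

PIP = Vt/C + R·V̇ + PEEP (constant-flow equation of motion).
Only the resistive term changes: ΔPIP = R × ΔV̇ = 28.2 × (0.5333 − 1.1333) = 28.2 × -0.6 = -16.92 cmH2O.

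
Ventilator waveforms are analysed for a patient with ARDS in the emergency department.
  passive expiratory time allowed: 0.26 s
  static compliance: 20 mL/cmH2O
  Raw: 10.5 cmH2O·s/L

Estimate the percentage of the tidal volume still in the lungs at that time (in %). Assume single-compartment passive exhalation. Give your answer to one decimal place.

29.0

τ = R × C = 10.5 × 20 mL/cmH2O = 10.5 × 0.020 L/cmH2O = 0.21 s.
Passive exhalation: V(t)/V₀ = e^(−t/τ) = e^(−0.26/0.21) = 0.2899.
Fraction remaining = 0.2899 → 28.99%.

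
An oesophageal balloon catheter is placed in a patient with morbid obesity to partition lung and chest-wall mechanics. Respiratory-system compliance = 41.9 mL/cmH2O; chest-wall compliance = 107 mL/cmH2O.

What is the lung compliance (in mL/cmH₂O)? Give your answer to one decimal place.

1/CL = 1/Crs − 1/Ccw.
1/CL = 1/41.9 − 1/107 = 0.01452.
CL = 68.871 mL/cmH2O.

68.9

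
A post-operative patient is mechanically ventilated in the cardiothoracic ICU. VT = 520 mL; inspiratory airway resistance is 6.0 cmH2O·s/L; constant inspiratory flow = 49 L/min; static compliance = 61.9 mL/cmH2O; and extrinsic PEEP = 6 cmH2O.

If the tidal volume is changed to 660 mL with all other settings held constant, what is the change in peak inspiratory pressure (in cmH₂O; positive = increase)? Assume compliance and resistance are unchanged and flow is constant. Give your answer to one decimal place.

2.3

PIP = Vt/C + R·V̇ + PEEP (constant-flow equation of motion).
Only the elastic term changes: ΔPIP = ΔVt / C = (660 − 520) / 61.9 = 2.262 cmH2O.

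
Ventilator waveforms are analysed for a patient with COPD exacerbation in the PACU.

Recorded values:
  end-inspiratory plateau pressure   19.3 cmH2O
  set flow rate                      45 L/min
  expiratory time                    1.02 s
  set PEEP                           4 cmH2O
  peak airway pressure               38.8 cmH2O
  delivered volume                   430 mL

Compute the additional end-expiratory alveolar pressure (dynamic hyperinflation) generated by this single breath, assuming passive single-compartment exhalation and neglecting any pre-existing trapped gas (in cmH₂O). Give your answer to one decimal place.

Flow: 45 L/min ÷ 60 = 0.75 L/s.
R = (PIP − Pplat)/V̇ = (38.8 − 19.3) / 0.75 = 19.5/0.75 = 26.0 cmH2O·s/L.
C = Vt/(Pplat − PEEP) = 430.0 / (19.3 − 4) = 430.0/15.3 = 28.105 mL/cmH2O.
τ = R × C = 26.0 × 0.02811 L/cmH2O = 0.7309 s.
Fraction remaining = e^(−Te/τ) = e^(−1.02/0.7309) = 0.2477; trapped volume = 430.0 × 0.2477 = 106.51 mL.
Additional alveolar pressure from trapping ≈ V_trapped / C = 106.51 / 28.105 = 3.79 cmH2O.

3.8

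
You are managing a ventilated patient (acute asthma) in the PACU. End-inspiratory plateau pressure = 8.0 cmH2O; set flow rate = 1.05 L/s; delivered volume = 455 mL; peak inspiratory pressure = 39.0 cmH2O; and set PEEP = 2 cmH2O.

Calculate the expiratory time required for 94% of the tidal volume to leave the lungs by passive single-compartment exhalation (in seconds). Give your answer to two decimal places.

6.30

R = (PIP − Pplat)/V̇ = (39.0 − 8.0) / 1.05 = 31.0/1.05 = 29.524 cmH2O·s/L.
C = Vt/(Pplat − PEEP) = 455.0 / (8.0 − 2) = 455.0/6.0 = 75.833 mL/cmH2O.
τ = R × C = 29.524 × 0.07583 L/cmH2O = 2.239 s.
t = −τ·ln(1 − 0.94) = −2.239·ln(0.06) = 6.299 s.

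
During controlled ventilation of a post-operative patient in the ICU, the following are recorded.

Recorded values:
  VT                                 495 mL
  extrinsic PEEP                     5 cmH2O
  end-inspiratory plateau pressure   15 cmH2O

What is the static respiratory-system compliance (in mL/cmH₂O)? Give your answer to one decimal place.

Cstat = Vt / (Pplat − PEEP) = 495 / (15 − 5) = 495 / 10.0 = 49.5 mL/cmH2O.

49.5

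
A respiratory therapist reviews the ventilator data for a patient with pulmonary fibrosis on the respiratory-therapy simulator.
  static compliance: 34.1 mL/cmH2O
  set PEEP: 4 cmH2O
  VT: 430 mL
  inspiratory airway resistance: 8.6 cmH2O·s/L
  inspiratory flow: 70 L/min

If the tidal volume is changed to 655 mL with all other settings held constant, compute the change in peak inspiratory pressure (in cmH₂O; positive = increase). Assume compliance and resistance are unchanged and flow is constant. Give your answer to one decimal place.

PIP = Vt/C + R·V̇ + PEEP (constant-flow equation of motion).
Only the elastic term changes: ΔPIP = ΔVt / C = (655 − 430) / 34.1 = 6.598 cmH2O.

6.6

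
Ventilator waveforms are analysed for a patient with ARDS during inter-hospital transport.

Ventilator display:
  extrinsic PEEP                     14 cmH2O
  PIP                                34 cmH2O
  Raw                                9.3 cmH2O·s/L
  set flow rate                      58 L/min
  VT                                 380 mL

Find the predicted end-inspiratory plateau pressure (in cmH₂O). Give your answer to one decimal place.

25.0

Flow: 58 L/min ÷ 60 = 0.9667 L/s.
Pplat = PIP − Raw × flow = 34 − 9.3 × 0.9667 = 34 − 8.99 = 25.01 cmH2O.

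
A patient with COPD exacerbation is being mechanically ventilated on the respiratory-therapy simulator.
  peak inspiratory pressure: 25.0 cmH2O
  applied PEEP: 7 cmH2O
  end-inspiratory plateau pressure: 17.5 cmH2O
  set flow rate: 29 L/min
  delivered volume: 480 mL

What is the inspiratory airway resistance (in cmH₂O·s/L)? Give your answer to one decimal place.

15.5

Flow: 29 L/min ÷ 60 = 0.4833 L/s.
Raw = (PIP − Pplat) / flow = (25.0 − 17.5) / 0.4833 = 7.5 / 0.4833 = 15.518 cmH2O·s/L.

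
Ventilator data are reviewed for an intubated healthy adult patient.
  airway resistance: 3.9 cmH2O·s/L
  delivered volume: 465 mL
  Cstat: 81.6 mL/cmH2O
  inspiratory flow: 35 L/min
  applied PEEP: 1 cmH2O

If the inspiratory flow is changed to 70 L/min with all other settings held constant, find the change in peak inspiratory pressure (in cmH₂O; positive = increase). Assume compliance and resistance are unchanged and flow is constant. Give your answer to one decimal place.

Flow: 35 L/min ÷ 60 = 0.5833 L/s.
New flow: 70 L/min ÷ 60 = 1.1667 L/s.
PIP = Vt/C + R·V̇ + PEEP (constant-flow equation of motion).
Only the resistive term changes: ΔPIP = R × ΔV̇ = 3.9 × (1.1667 − 0.5833) = 3.9 × 0.5834 = 2.275 cmH2O.

2.3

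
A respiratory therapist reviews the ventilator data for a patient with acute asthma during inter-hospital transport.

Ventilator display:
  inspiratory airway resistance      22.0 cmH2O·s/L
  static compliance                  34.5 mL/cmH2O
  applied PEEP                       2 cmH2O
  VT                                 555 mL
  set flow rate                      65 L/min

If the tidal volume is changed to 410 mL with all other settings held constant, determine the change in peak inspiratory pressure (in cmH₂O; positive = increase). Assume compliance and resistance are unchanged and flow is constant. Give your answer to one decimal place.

PIP = Vt/C + R·V̇ + PEEP (constant-flow equation of motion).
Only the elastic term changes: ΔPIP = ΔVt / C = (410 − 555) / 34.5 = -4.203 cmH2O.

-4.2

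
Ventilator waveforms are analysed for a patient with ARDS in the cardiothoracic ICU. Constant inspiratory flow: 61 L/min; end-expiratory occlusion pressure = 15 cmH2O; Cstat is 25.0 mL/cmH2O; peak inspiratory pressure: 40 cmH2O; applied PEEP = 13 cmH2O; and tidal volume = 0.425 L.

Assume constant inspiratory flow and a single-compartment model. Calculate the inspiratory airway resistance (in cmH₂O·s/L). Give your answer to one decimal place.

7.9

Flow: 61 L/min ÷ 60 = 1.0167 L/s.
Total PEEP = 15 cmH2O (set 13 + intrinsic 2); this is the baseline alveolar pressure.
Equation of motion (constant flow): PIP = Vt/C + R·V̇ + PEEP.
R·V̇ = PIP − Vt/C − PEEP = 40 − 425/25.0 − 15 = 40 − 17.0 − 15 = 8.0 cmH2O.
R = 8.0 / 1.0167 = 7.869 cmH2O·s/L.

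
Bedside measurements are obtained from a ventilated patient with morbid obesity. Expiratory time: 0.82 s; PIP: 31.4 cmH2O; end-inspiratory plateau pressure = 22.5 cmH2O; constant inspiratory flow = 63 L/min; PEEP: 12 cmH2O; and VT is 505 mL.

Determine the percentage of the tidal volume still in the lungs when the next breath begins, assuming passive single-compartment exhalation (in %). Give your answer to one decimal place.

13.4

Flow: 63 L/min ÷ 60 = 1.05 L/s.
R = (PIP − Pplat)/V̇ = (31.4 − 22.5) / 1.05 = 8.9/1.05 = 8.476 cmH2O·s/L.
C = Vt/(Pplat − PEEP) = 505.0 / (22.5 − 12) = 505.0/10.5 = 48.095 mL/cmH2O.
τ = R × C = 8.476 × 0.0481 L/cmH2O = 0.4077 s.
Fraction remaining at end-expiration = e^(−Te/τ) = e^(−0.82/0.4077) = 0.1338 → 13.38%.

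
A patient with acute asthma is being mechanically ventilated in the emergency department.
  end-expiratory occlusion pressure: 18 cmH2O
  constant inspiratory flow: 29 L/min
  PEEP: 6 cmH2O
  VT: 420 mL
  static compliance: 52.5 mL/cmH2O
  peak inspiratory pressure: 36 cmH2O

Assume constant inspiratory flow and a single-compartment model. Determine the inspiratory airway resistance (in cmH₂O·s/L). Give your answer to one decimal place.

Flow: 29 L/min ÷ 60 = 0.4833 L/s.
Total PEEP = 18 cmH2O (set 6 + intrinsic 12); this is the baseline alveolar pressure.
Equation of motion (constant flow): PIP = Vt/C + R·V̇ + PEEP.
R·V̇ = PIP − Vt/C − PEEP = 36 − 420/52.5 − 18 = 36 − 8.0 − 18 = 10.0 cmH2O.
R = 10.0 / 0.4833 = 20.691 cmH2O·s/L.

20.7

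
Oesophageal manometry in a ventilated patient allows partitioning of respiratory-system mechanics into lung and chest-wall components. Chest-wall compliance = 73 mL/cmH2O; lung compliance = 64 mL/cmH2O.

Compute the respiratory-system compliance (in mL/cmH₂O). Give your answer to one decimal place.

Lung and chest wall are elastances in series: 1/Crs = 1/CL + 1/Ccw.
1/Crs = 1/64 + 1/73 = 0.02932.
Crs = 34.106 mL/cmH2O.

34.1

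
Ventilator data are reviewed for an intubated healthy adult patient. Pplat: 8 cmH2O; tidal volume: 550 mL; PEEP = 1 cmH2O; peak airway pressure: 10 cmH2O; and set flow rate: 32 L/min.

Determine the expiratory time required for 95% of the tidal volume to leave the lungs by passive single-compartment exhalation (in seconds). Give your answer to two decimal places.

Flow: 32 L/min ÷ 60 = 0.5333 L/s.
R = (PIP − Pplat)/V̇ = (10 − 8) / 0.5333 = 2.0/0.5333 = 3.75 cmH2O·s/L.
C = Vt/(Pplat − PEEP) = 550.0 / (8 − 1) = 550.0/7.0 = 78.571 mL/cmH2O.
τ = R × C = 3.75 × 0.07857 L/cmH2O = 0.2946 s.
t = −τ·ln(1 − 0.95) = −0.2946·ln(0.05) = 0.8825 s.

0.88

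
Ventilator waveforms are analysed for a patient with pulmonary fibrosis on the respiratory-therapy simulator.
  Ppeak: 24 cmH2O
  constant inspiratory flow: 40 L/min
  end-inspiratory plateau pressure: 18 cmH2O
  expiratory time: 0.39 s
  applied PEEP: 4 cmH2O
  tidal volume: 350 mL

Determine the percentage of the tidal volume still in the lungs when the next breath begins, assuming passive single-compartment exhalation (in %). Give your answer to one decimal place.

17.7

Flow: 40 L/min ÷ 60 = 0.6667 L/s.
R = (PIP − Pplat)/V̇ = (24 − 18) / 0.6667 = 6.0/0.6667 = 9.0 cmH2O·s/L.
C = Vt/(Pplat − PEEP) = 350.0 / (18 − 4) = 350.0/14.0 = 25.0 mL/cmH2O.
τ = R × C = 9.0 × 0.025 L/cmH2O = 0.225 s.
Fraction remaining at end-expiration = e^(−Te/τ) = e^(−0.39/0.225) = 0.1767 → 17.67%.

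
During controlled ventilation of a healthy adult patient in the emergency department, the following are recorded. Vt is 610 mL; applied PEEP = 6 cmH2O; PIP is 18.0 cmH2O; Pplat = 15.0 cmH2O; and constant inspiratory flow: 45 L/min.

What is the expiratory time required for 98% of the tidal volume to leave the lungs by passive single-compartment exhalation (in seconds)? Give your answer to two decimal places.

Flow: 45 L/min ÷ 60 = 0.75 L/s.
R = (PIP − Pplat)/V̇ = (18.0 − 15.0) / 0.75 = 3.0/0.75 = 4.0 cmH2O·s/L.
C = Vt/(Pplat − PEEP) = 610.0 / (15.0 − 6) = 610.0/9.0 = 67.778 mL/cmH2O.
τ = R × C = 4.0 × 0.06778 L/cmH2O = 0.2711 s.
t = −τ·ln(1 − 0.98) = −0.2711·ln(0.02) = 1.061 s.

1.06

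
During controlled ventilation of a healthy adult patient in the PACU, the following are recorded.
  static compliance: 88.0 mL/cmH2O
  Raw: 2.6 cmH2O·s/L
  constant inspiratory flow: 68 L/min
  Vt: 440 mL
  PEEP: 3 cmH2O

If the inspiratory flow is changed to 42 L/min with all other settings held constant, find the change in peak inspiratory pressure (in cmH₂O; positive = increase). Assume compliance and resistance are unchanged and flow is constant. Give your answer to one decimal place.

-1.1

Flow: 68 L/min ÷ 60 = 1.1333 L/s.
New flow: 42 L/min ÷ 60 = 0.7 L/s.
PIP = Vt/C + R·V̇ + PEEP (constant-flow equation of motion).
Only the resistive term changes: ΔPIP = R × ΔV̇ = 2.6 × (0.7 − 1.1333) = 2.6 × -0.4333 = -1.127 cmH2O.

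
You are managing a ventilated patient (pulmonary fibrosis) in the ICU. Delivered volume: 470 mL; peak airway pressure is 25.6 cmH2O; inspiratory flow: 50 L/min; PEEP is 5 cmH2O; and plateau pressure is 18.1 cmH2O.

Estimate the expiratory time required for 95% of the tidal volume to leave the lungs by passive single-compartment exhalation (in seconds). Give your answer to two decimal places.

Flow: 50 L/min ÷ 60 = 0.8333 L/s.
R = (PIP − Pplat)/V̇ = (25.6 − 18.1) / 0.8333 = 7.5/0.8333 = 9.0 cmH2O·s/L.
C = Vt/(Pplat − PEEP) = 470.0 / (18.1 − 5) = 470.0/13.1 = 35.878 mL/cmH2O.
τ = R × C = 9.0 × 0.03588 L/cmH2O = 0.3229 s.
t = −τ·ln(1 − 0.95) = −0.3229·ln(0.05) = 0.9673 s.

0.97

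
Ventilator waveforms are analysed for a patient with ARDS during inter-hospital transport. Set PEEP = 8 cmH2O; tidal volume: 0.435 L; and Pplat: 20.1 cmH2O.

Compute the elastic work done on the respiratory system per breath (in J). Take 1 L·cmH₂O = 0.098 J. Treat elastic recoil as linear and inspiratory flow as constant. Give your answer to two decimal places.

0.26

Elastic work ≈ ½ × (Pplat − PEEP) × Vt = 0.5 × (20.1 − 8) × 0.435 L = 0.5 × 12.1 × 0.435 = 2.632 L·cmH2O.
× 0.098 J/(L·cmH2O) → 0.2579 J.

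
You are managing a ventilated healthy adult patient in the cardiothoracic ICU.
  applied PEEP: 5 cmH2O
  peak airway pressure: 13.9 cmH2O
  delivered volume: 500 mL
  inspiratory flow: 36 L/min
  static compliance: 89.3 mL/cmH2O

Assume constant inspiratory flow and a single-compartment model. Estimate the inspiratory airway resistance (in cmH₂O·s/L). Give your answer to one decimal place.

5.5

Flow: 36 L/min ÷ 60 = 0.6 L/s.
Equation of motion (constant flow): PIP = Vt/C + R·V̇ + PEEP.
R·V̇ = PIP − Vt/C − PEEP = 13.9 − 500/89.3 − 5 = 13.9 − 5.599 − 5 = 3.301 cmH2O.
R = 3.301 / 0.6 = 5.502 cmH2O·s/L.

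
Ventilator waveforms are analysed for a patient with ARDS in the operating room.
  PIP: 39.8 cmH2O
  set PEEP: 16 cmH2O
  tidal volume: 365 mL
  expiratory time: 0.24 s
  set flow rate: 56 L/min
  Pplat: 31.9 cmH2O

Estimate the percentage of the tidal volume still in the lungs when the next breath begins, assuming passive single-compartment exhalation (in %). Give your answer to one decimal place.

29.1

Flow: 56 L/min ÷ 60 = 0.9333 L/s.
R = (PIP − Pplat)/V̇ = (39.8 − 31.9) / 0.9333 = 7.9/0.9333 = 8.465 cmH2O·s/L.
C = Vt/(Pplat − PEEP) = 365.0 / (31.9 − 16) = 365.0/15.9 = 22.956 mL/cmH2O.
τ = R × C = 8.465 × 0.02296 L/cmH2O = 0.1944 s.
Fraction remaining at end-expiration = e^(−Te/τ) = e^(−0.24/0.1944) = 0.291 → 29.1%.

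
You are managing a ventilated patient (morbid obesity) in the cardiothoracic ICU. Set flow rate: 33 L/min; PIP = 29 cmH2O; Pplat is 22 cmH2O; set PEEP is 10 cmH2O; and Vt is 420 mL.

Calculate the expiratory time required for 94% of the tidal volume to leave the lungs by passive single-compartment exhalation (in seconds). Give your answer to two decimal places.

1.25

Flow: 33 L/min ÷ 60 = 0.55 L/s.
R = (PIP − Pplat)/V̇ = (29 − 22) / 0.55 = 7.0/0.55 = 12.727 cmH2O·s/L.
C = Vt/(Pplat − PEEP) = 420.0 / (22 − 10) = 420.0/12.0 = 35.0 mL/cmH2O.
τ = R × C = 12.727 × 0.035 L/cmH2O = 0.4454 s.
t = −τ·ln(1 − 0.94) = −0.4454·ln(0.06) = 1.253 s.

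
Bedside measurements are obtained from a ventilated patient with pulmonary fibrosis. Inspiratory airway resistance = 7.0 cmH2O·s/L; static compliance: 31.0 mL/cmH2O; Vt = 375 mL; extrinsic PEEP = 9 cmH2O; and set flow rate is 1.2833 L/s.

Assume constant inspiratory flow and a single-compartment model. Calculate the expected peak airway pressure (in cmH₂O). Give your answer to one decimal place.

Equation of motion (constant flow): PIP = Vt/C + R·V̇ + PEEP.
PIP = 375/31.0 + 7.0×1.2833 + 9 = 12.097 + 8.983 + 9 = 30.08 cmH2O.

30.1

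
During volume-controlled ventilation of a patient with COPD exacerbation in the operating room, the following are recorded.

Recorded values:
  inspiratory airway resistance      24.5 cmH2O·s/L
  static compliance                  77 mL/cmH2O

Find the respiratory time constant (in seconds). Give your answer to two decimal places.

1.89

τ = R × C = 24.5 × 77 mL/cmH2O = 24.5 × 0.077 L/cmH2O = 1.887 s.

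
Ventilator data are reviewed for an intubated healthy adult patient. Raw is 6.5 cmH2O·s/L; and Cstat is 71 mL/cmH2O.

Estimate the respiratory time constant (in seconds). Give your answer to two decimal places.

τ = R × C = 6.5 × 71 mL/cmH2O = 6.5 × 0.071 L/cmH2O = 0.4615 s.

0.46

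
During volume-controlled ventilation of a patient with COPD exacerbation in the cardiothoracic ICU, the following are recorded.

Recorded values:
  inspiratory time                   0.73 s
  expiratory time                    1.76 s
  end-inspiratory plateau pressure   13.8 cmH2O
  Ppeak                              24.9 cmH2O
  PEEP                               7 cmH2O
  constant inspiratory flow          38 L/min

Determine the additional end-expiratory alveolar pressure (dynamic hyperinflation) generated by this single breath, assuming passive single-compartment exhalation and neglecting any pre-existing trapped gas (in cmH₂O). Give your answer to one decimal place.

Flow: 38 L/min ÷ 60 = 0.6333 L/s.
Vt = flow × Ti = 0.6333 L/s × 0.73 s × 1000 mL/L = 462.31 mL.
R = (PIP − Pplat)/V̇ = (24.9 − 13.8) / 0.6333 = 11.1/0.6333 = 17.527 cmH2O·s/L.
C = Vt/(Pplat − PEEP) = 462.31 / (13.8 − 7) = 462.31/6.8 = 67.987 mL/cmH2O.
τ = R × C = 17.527 × 0.06799 L/cmH2O = 1.192 s.
Fraction remaining = e^(−Te/τ) = e^(−1.76/1.192) = 0.2284; trapped volume = 462.31 × 0.2284 = 105.59 mL.
Additional alveolar pressure from trapping ≈ V_trapped / C = 105.59 / 67.987 = 1.553 cmH2O.

1.6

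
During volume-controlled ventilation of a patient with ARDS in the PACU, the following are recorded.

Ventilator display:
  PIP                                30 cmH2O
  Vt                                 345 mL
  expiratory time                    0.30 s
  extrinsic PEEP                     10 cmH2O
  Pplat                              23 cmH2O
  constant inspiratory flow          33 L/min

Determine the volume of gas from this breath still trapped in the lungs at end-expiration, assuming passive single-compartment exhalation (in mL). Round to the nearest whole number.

142

Flow: 33 L/min ÷ 60 = 0.55 L/s.
R = (PIP − Pplat)/V̇ = (30 − 23) / 0.55 = 7.0/0.55 = 12.727 cmH2O·s/L.
C = Vt/(Pplat − PEEP) = 345.0 / (23 − 10) = 345.0/13.0 = 26.538 mL/cmH2O.
τ = R × C = 12.727 × 0.02654 L/cmH2O = 0.3378 s.
Fraction remaining = e^(−Te/τ) = e^(−0.30/0.3378) = 0.4114.
Trapped volume = 345.0 × 0.4114 = 141.93 mL.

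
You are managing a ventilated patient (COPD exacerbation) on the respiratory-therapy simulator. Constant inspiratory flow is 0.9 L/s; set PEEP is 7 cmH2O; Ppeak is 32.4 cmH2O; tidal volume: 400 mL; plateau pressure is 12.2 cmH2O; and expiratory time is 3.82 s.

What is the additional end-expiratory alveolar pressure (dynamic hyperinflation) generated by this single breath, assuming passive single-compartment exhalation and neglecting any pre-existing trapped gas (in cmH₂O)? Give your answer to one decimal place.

R = (PIP − Pplat)/V̇ = (32.4 − 12.2) / 0.9 = 20.2/0.9 = 22.444 cmH2O·s/L.
C = Vt/(Pplat − PEEP) = 400.0 / (12.2 − 7) = 400.0/5.2 = 76.923 mL/cmH2O.
τ = R × C = 22.444 × 0.07692 L/cmH2O = 1.726 s.
Fraction remaining = e^(−Te/τ) = e^(−3.82/1.726) = 0.1093; trapped volume = 400.0 × 0.1093 = 43.72 mL.
Additional alveolar pressure from trapping ≈ V_trapped / C = 43.72 / 76.923 = 0.5684 cmH2O.

0.6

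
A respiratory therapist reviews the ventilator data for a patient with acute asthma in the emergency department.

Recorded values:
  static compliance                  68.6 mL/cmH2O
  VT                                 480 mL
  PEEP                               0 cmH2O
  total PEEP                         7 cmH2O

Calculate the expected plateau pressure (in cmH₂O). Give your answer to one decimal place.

End-expiratory occlusion gives total PEEP = 7 cmH2O (intrinsic PEEP = 7 − 0 = 7). Use total PEEP for the elastic gradient.
Pplat = PEEPtotal + Vt / Cstat = 7 + 480 / 68.6 = 7 + 6.997 = 13.997 cmH2O.

14.0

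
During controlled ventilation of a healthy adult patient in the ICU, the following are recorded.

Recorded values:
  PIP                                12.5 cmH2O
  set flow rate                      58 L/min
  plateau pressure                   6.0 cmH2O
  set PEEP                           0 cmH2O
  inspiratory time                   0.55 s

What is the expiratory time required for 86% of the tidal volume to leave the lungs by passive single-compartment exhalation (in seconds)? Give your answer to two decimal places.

Flow: 58 L/min ÷ 60 = 0.9667 L/s.
Vt = flow × Ti = 0.9667 L/s × 0.55 s × 1000 mL/L = 531.69 mL.
R = (PIP − Pplat)/V̇ = (12.5 − 6.0) / 0.9667 = 6.5/0.9667 = 6.724 cmH2O·s/L.
C = Vt/(Pplat − PEEP) = 531.69 / (6.0 − 0) = 531.69/6.0 = 88.615 mL/cmH2O.
τ = R × C = 6.724 × 0.08862 L/cmH2O = 0.5959 s.
t = −τ·ln(1 − 0.86) = −0.5959·ln(0.14) = 1.172 s.

1.17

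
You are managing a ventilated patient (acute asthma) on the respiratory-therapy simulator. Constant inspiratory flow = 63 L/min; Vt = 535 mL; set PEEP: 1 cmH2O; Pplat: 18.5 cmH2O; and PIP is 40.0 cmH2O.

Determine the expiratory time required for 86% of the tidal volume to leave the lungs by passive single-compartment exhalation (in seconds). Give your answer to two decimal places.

1.23

Flow: 63 L/min ÷ 60 = 1.05 L/s.
R = (PIP − Pplat)/V̇ = (40.0 − 18.5) / 1.05 = 21.5/1.05 = 20.476 cmH2O·s/L.
C = Vt/(Pplat − PEEP) = 535.0 / (18.5 − 1) = 535.0/17.5 = 30.571 mL/cmH2O.
τ = R × C = 20.476 × 0.03057 L/cmH2O = 0.626 s.
t = −τ·ln(1 − 0.86) = −0.626·ln(0.14) = 1.231 s.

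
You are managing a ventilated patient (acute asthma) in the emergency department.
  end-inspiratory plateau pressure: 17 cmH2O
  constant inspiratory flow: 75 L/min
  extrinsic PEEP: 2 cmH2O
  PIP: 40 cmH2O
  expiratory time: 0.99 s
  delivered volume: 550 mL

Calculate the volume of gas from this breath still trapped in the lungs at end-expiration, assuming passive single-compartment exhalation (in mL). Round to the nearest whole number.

127

Flow: 75 L/min ÷ 60 = 1.25 L/s.
R = (PIP − Pplat)/V̇ = (40 − 17) / 1.25 = 23.0/1.25 = 18.4 cmH2O·s/L.
C = Vt/(Pplat − PEEP) = 550.0 / (17 − 2) = 550.0/15.0 = 36.667 mL/cmH2O.
τ = R × C = 18.4 × 0.03667 L/cmH2O = 0.6747 s.
Fraction remaining = e^(−Te/τ) = e^(−0.99/0.6747) = 0.2305.
Trapped volume = 550.0 × 0.2305 = 126.78 mL.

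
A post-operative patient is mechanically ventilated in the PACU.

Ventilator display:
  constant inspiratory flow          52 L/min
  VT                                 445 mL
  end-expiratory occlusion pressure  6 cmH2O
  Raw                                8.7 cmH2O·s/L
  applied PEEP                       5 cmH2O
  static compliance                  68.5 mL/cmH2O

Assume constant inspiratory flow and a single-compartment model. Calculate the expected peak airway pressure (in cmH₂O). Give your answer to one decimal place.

20.0

Flow: 52 L/min ÷ 60 = 0.8667 L/s.
Total PEEP = 6 cmH2O (set 5 + intrinsic 1); this is the baseline alveolar pressure.
Equation of motion (constant flow): PIP = Vt/C + R·V̇ + PEEP.
PIP = 445/68.5 + 8.7×0.8667 + 6 = 6.496 + 7.54 + 6 = 20.036 cmH2O.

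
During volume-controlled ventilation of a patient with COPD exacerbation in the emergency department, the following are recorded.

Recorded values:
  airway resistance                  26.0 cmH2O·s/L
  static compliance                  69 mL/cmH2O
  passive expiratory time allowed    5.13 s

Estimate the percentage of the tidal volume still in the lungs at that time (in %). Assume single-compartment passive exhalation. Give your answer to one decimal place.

5.7

τ = R × C = 26.0 × 69 mL/cmH2O = 26.0 × 0.069 L/cmH2O = 1.794 s.
Passive exhalation: V(t)/V₀ = e^(−t/τ) = e^(−5.13/1.794) = 0.0573.
Fraction remaining = 0.0573 → 5.73%.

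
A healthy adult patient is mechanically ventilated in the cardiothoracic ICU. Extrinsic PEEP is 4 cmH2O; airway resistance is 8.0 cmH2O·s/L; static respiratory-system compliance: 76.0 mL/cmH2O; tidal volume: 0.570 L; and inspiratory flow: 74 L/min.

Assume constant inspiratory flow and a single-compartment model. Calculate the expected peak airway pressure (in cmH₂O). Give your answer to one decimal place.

21.4

Flow: 74 L/min ÷ 60 = 1.2333 L/s.
Equation of motion (constant flow): PIP = Vt/C + R·V̇ + PEEP.
PIP = 570/76.0 + 8.0×1.2333 + 4 = 7.5 + 9.866 + 4 = 21.366 cmH2O.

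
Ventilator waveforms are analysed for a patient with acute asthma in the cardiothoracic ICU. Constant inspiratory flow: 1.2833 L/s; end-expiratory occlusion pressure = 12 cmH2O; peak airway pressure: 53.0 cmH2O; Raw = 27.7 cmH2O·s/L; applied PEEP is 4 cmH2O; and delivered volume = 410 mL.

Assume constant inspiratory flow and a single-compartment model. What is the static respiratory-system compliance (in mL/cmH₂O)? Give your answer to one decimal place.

Total PEEP = 12 cmH2O (set 4 + intrinsic 8); this is the baseline alveolar pressure.
Equation of motion (constant flow): PIP = Vt/C + R·V̇ + PEEP.
Vt/C = PIP − R·V̇ − PEEP = 53.0 − 27.7×1.2833 − 12 = 53.0 − 35.547 − 12 = 5.453 cmH2O.
C = Vt / 5.453 = 410 / 5.453 = 75.188 mL/cmH2O.

75.2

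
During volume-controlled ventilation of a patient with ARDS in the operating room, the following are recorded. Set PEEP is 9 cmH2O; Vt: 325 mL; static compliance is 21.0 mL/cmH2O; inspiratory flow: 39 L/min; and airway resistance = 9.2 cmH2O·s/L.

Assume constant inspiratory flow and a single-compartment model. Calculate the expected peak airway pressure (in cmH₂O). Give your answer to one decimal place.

Flow: 39 L/min ÷ 60 = 0.65 L/s.
Equation of motion (constant flow): PIP = Vt/C + R·V̇ + PEEP.
PIP = 325/21.0 + 9.2×0.65 + 9 = 15.476 + 5.98 + 9 = 30.456 cmH2O.

30.5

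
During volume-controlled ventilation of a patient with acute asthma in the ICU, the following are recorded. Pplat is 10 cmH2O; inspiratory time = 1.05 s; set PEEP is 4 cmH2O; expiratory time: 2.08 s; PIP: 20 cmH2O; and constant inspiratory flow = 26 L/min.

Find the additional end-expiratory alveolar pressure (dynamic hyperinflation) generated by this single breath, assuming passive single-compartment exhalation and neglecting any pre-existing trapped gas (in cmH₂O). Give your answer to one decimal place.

Flow: 26 L/min ÷ 60 = 0.4333 L/s.
Vt = flow × Ti = 0.4333 L/s × 1.05 s × 1000 mL/L = 454.97 mL.
R = (PIP − Pplat)/V̇ = (20 − 10) / 0.4333 = 10.0/0.4333 = 23.079 cmH2O·s/L.
C = Vt/(Pplat − PEEP) = 454.97 / (10 − 4) = 454.97/6.0 = 75.828 mL/cmH2O.
τ = R × C = 23.079 × 0.07583 L/cmH2O = 1.75 s.
Fraction remaining = e^(−Te/τ) = e^(−2.08/1.75) = 0.3047; trapped volume = 454.97 × 0.3047 = 138.63 mL.
Additional alveolar pressure from trapping ≈ V_trapped / C = 138.63 / 75.828 = 1.828 cmH2O.

1.8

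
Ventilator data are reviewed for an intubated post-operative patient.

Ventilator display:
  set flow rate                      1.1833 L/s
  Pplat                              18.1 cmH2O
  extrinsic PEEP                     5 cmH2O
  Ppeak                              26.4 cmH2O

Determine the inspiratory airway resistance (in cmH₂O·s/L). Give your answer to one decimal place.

7.0

Raw = (PIP − Pplat) / flow = (26.4 − 18.1) / 1.1833 = 8.3 / 1.1833 = 7.014 cmH2O·s/L.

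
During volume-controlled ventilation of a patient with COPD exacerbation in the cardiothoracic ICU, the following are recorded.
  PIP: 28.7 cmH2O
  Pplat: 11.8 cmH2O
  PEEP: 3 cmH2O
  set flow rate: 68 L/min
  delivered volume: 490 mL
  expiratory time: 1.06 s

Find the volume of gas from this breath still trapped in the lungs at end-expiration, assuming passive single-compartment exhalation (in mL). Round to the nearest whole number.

137

Flow: 68 L/min ÷ 60 = 1.1333 L/s.
R = (PIP − Pplat)/V̇ = (28.7 − 11.8) / 1.1333 = 16.9/1.1333 = 14.912 cmH2O·s/L.
C = Vt/(Pplat − PEEP) = 490.0 / (11.8 − 3) = 490.0/8.8 = 55.682 mL/cmH2O.
τ = R × C = 14.912 × 0.05568 L/cmH2O = 0.8303 s.
Fraction remaining = e^(−Te/τ) = e^(−1.06/0.8303) = 0.279.
Trapped volume = 490.0 × 0.279 = 136.71 mL.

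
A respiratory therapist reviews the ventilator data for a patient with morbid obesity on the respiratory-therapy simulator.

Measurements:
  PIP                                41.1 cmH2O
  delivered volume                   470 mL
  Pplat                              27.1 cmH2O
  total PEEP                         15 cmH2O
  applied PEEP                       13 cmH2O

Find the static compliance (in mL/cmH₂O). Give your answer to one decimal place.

End-expiratory occlusion gives total PEEP = 15 cmH2O (intrinsic PEEP = 15 − 13 = 2). Use total PEEP for the elastic gradient.
Cstat = Vt / (Pplat − PEEPtotal) = 470 / (27.1 − 15) = 470 / 12.1 = 38.843 mL/cmH2O.

38.8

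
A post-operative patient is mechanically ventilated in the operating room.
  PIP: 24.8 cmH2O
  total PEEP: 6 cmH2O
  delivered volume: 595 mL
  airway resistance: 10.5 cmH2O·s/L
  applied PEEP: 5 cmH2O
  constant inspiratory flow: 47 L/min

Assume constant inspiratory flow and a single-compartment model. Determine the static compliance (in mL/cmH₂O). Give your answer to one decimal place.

Flow: 47 L/min ÷ 60 = 0.7833 L/s.
Total PEEP = 6 cmH2O (set 5 + intrinsic 1); this is the baseline alveolar pressure.
Equation of motion (constant flow): PIP = Vt/C + R·V̇ + PEEP.
Vt/C = PIP − R·V̇ − PEEP = 24.8 − 10.5×0.7833 − 6 = 24.8 − 8.225 − 6 = 10.575 cmH2O.
C = Vt / 10.575 = 595 / 10.575 = 56.265 mL/cmH2O.

56.3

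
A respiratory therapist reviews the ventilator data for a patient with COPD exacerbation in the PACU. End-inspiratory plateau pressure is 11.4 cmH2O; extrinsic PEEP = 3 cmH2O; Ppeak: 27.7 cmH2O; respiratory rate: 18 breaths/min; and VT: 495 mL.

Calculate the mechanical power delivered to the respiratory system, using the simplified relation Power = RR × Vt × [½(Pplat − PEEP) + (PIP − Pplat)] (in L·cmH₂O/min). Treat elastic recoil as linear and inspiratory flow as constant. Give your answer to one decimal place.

Per-breath work = Vt × [½(Pplat−PEEP) + (PIP−Pplat)] = 0.495 × [0.5×8.4 + 16.3] = 0.495 × 20.5 = 10.148 L·cmH2O.
Power = 18 × 10.148 = 182.66 L·cmH2O/min.

182.7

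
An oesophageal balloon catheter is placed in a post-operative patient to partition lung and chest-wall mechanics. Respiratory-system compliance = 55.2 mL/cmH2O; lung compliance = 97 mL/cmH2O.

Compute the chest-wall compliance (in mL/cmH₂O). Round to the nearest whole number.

1/Ccw = 1/Crs − 1/CL.
1/Ccw = 1/55.2 − 1/97 = 0.007807.
Ccw = 128.09 mL/cmH2O.

128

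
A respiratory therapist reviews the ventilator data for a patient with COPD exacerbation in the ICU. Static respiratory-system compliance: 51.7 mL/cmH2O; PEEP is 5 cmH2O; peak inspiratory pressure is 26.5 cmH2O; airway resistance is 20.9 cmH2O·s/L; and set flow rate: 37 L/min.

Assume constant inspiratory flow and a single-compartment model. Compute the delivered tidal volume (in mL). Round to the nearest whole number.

445

Flow: 37 L/min ÷ 60 = 0.6167 L/s.
Equation of motion (constant flow): PIP = Vt/C + R·V̇ + PEEP.
Vt/C = PIP − R·V̇ − PEEP = 26.5 − 12.889 − 5 = 8.611 cmH2O.
Vt = C × 8.611 = 51.7 × 8.611 = 445.19 mL.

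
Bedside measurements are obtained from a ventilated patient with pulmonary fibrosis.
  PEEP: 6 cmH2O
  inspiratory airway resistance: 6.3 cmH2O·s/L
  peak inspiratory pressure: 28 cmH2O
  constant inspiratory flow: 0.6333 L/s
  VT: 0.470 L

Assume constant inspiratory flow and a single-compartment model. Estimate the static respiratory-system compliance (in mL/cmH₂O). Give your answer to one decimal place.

26.1

Equation of motion (constant flow): PIP = Vt/C + R·V̇ + PEEP.
Vt/C = PIP − R·V̇ − PEEP = 28 − 6.3×0.6333 − 6 = 28 − 3.99 − 6 = 18.01 cmH2O.
C = Vt / 18.01 = 470 / 18.01 = 26.097 mL/cmH2O.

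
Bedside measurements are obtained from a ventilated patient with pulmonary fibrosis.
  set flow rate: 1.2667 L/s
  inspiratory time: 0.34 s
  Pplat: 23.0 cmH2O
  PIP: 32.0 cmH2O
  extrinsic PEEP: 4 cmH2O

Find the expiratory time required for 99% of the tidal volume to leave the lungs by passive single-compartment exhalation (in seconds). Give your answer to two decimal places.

Vt = flow × Ti = 1.2667 L/s × 0.34 s × 1000 mL/L = 430.68 mL.
R = (PIP − Pplat)/V̇ = (32.0 − 23.0) / 1.2667 = 9.0/1.2667 = 7.105 cmH2O·s/L.
C = Vt/(Pplat − PEEP) = 430.68 / (23.0 − 4) = 430.68/19.0 = 22.667 mL/cmH2O.
τ = R × C = 7.105 × 0.02267 L/cmH2O = 0.1611 s.
t = −τ·ln(1 − 0.99) = −0.1611·ln(0.01) = 0.7419 s.

0.74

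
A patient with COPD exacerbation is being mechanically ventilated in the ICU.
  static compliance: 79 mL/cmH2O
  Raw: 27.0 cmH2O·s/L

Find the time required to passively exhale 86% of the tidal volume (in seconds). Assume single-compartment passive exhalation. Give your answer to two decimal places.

4.19

τ = R × C = 27.0 × 79 mL/cmH2O = 27.0 × 0.079 L/cmH2O = 2.133 s.
Exhaled fraction f = 1 − e^(−t/τ) → t = −τ·ln(1 − f) = −2.133·ln(0.14) = 4.194 s.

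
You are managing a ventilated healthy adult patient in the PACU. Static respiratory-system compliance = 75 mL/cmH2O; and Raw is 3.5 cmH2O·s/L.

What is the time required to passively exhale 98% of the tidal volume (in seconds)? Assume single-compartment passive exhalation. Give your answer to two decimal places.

1.03

τ = R × C = 3.5 × 75 mL/cmH2O = 3.5 × 0.075 L/cmH2O = 0.2625 s.
Exhaled fraction f = 1 − e^(−t/τ) → t = −τ·ln(1 − f) = −0.2625·ln(0.02) = 1.027 s.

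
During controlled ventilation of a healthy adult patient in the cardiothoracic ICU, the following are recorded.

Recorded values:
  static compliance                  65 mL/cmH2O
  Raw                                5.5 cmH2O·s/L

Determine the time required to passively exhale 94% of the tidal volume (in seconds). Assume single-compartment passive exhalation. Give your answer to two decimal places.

τ = R × C = 5.5 × 65 mL/cmH2O = 5.5 × 0.065 L/cmH2O = 0.3575 s.
Exhaled fraction f = 1 − e^(−t/τ) → t = −τ·ln(1 − f) = −0.3575·ln(0.06) = 1.006 s.

1.01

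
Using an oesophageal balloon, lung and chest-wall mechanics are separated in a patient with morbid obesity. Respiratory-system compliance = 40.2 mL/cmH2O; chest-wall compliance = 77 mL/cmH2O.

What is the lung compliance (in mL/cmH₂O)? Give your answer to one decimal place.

1/CL = 1/Crs − 1/Ccw.
1/CL = 1/40.2 − 1/77 = 0.01189.
CL = 84.104 mL/cmH2O.

84.1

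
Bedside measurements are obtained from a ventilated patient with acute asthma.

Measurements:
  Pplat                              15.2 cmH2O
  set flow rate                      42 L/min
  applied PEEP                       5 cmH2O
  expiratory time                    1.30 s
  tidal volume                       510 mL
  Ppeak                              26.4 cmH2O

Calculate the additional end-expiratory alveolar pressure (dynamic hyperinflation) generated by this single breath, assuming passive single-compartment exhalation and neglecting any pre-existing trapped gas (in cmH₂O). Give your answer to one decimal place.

Flow: 42 L/min ÷ 60 = 0.7 L/s.
R = (PIP − Pplat)/V̇ = (26.4 − 15.2) / 0.7 = 11.2/0.7 = 16.0 cmH2O·s/L.
C = Vt/(Pplat − PEEP) = 510.0 / (15.2 − 5) = 510.0/10.2 = 50.0 mL/cmH2O.
τ = R × C = 16.0 × 0.05 L/cmH2O = 0.8 s.
Fraction remaining = e^(−Te/τ) = e^(−1.30/0.8) = 0.1969; trapped volume = 510.0 × 0.1969 = 100.42 mL.
Additional alveolar pressure from trapping ≈ V_trapped / C = 100.42 / 50.0 = 2.008 cmH2O.

2.0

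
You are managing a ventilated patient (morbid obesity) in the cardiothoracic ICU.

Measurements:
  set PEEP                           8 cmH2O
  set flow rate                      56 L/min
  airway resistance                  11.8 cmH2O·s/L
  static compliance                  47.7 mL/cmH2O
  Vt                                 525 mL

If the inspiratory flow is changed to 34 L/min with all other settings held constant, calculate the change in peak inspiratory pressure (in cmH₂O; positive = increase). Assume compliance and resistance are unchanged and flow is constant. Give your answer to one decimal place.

Flow: 56 L/min ÷ 60 = 0.9333 L/s.
New flow: 34 L/min ÷ 60 = 0.5667 L/s.
PIP = Vt/C + R·V̇ + PEEP (constant-flow equation of motion).
Only the resistive term changes: ΔPIP = R × ΔV̇ = 11.8 × (0.5667 − 0.9333) = 11.8 × -0.3666 = -4.326 cmH2O.

-4.3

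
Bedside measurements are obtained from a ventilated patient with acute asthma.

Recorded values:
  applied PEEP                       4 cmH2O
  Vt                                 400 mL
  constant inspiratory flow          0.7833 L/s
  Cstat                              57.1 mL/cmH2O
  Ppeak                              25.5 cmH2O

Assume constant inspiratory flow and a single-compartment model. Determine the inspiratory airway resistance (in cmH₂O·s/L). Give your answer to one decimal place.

Equation of motion (constant flow): PIP = Vt/C + R·V̇ + PEEP.
R·V̇ = PIP − Vt/C − PEEP = 25.5 − 400/57.1 − 4 = 25.5 − 7.005 − 4 = 14.495 cmH2O.
R = 14.495 / 0.7833 = 18.505 cmH2O·s/L.

18.5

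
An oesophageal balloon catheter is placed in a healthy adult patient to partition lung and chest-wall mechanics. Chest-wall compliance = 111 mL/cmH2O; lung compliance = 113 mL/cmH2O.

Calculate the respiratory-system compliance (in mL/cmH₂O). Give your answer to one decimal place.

56.0

Lung and chest wall are elastances in series: 1/Crs = 1/CL + 1/Ccw.
1/Crs = 1/113 + 1/111 = 0.01786.
Crs = 55.991 mL/cmH2O.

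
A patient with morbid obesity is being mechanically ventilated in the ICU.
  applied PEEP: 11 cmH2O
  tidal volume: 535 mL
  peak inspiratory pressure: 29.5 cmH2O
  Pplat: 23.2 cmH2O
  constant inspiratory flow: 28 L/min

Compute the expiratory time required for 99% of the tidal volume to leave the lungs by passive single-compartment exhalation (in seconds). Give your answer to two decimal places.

Flow: 28 L/min ÷ 60 = 0.4667 L/s.
R = (PIP − Pplat)/V̇ = (29.5 − 23.2) / 0.4667 = 6.3/0.4667 = 13.499 cmH2O·s/L.
C = Vt/(Pplat − PEEP) = 535.0 / (23.2 − 11) = 535.0/12.2 = 43.852 mL/cmH2O.
τ = R × C = 13.499 × 0.04385 L/cmH2O = 0.5919 s.
t = −τ·ln(1 − 0.99) = −0.5919·ln(0.01) = 2.726 s.

2.73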